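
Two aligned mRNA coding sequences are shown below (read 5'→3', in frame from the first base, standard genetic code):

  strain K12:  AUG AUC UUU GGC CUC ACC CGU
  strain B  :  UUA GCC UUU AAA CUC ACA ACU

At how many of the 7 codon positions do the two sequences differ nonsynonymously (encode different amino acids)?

Codon 1: AUG Met / UUA Leu — nonsynonymous.
Codon 2: AUC Ile / GCC Ala — nonsynonymous.
Codon 3: UUU Phe / UUU Phe — identical.
Codon 4: GGC Gly / AAA Lys — nonsynonymous.
Codon 5: CUC Leu / CUC Leu — identical.
Codon 6: ACC Thr / ACA Thr — synonymous.
Codon 7: CGU Arg / ACU Thr — nonsynonymous.
Nonsynonymous differences: 4.

4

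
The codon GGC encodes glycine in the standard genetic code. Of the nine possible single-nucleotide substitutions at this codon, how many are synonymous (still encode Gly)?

3

Position 1: none → 0 synonymous.
Position 2: none → 0 synonymous.
Position 3: GGU, GGA, GGG → 3 synonymous.
Total: 0 + 0 + 3 = 3.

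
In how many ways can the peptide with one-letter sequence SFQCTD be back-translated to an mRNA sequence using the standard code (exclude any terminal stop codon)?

Ser: 6 codons.
Phe: 2 codons.
Gln: 2 codons.
Cys: 2 codons.
Thr: 4 codons.
Asp: 2 codons.
6 × 2 × 2 × 2 × 4 × 2 = 384.

384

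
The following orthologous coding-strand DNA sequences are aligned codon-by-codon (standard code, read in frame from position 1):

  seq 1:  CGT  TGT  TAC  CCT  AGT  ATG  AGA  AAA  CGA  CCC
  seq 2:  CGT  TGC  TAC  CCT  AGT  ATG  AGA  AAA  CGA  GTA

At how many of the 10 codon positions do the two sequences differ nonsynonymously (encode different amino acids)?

Codon 1: CGT Arg / CGT Arg — identical.
Codon 2: TGT Cys / TGC Cys — synonymous.
Codon 3: TAC Tyr / TAC Tyr — identical.
Codon 4: CCT Pro / CCT Pro — identical.
Codon 5: AGT Ser / AGT Ser — identical.
Codon 6: ATG Met / ATG Met — identical.
Codon 7: AGA Arg / AGA Arg — identical.
Codon 8: AAA Lys / AAA Lys — identical.
Codon 9: CGA Arg / CGA Arg — identical.
Codon 10: CCC Pro / GTA Val — nonsynonymous.
Nonsynonymous differences: 1.

1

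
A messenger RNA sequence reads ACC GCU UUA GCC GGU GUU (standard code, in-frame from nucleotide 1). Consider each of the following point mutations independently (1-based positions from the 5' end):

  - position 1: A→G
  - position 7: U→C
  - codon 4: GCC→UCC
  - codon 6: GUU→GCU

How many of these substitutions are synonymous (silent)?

Codon 1: ACC (Thr) → GCC (Ala) — missense.
Codon 3: UUA (Leu) → CUA (Leu) — synonymous.
Codon 4: GCC (Ala) → UCC (Ser) — missense.
Codon 6: GUU (Val) → GCU (Ala) — missense.
Synonymous: 1 of 4.

1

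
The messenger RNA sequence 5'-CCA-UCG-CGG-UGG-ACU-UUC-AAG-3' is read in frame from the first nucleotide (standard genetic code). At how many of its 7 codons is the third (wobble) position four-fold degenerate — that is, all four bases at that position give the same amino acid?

4

Codon 1 CCA (Pro): third position 4-fold.
Codon 2 UCG (Ser): third position 4-fold.
Codon 3 CGG (Arg): third position 4-fold.
Codon 4 UGG (Trp): third position 1-fold.
Codon 5 ACU (Thr): third position 4-fold.
Codon 6 UUC (Phe): third position 2-fold.
Codon 7 AAG (Lys): third position 2-fold.
Four-fold degenerate third positions: 4.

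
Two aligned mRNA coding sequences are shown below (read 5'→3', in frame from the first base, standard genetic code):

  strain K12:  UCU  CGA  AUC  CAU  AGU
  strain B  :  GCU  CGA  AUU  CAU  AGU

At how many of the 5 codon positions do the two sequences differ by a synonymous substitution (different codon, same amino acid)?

Codon 1: UCU Ser / GCU Ala — nonsynonymous.
Codon 2: CGA Arg / CGA Arg — identical.
Codon 3: AUC Ile / AUU Ile — synonymous.
Codon 4: CAU His / CAU His — identical.
Codon 5: AGU Ser / AGU Ser — identical.
Synonymous differences: 1.

1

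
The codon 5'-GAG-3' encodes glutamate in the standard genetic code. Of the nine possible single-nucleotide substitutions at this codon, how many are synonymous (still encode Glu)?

Position 1: none → 0 synonymous.
Position 2: none → 0 synonymous.
Position 3: GAA → 1 synonymous.
Total: 0 + 0 + 1 = 1.

1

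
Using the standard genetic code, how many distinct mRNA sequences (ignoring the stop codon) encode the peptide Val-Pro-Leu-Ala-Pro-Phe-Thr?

12288

Val: 4 codons.
Pro: 4 codons.
Leu: 6 codons.
Ala: 4 codons.
Pro: 4 codons.
Phe: 2 codons.
Thr: 4 codons.
4 × 4 × 6 × 4 × 4 × 2 × 4 = 12288.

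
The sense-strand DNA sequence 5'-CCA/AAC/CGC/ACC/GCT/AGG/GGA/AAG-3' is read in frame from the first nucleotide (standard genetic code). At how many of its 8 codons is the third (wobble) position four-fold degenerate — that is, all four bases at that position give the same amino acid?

Codon 1 CCA (Pro): third position 4-fold.
Codon 2 AAC (Asn): third position 2-fold.
Codon 3 CGC (Arg): third position 4-fold.
Codon 4 ACC (Thr): third position 4-fold.
Codon 5 GCT (Ala): third position 4-fold.
Codon 6 AGG (Arg): third position 2-fold.
Codon 7 GGA (Gly): third position 4-fold.
Codon 8 AAG (Lys): third position 2-fold.
Four-fold degenerate third positions: 5.

5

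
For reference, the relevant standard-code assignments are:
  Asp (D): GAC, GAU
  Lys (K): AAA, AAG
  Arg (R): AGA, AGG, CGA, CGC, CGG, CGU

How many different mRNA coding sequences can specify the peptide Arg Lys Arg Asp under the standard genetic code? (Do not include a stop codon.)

144

Arg: 6 codons.
Lys: 2 codons.
Arg: 6 codons.
Asp: 2 codons.
6 × 2 × 6 × 2 = 144.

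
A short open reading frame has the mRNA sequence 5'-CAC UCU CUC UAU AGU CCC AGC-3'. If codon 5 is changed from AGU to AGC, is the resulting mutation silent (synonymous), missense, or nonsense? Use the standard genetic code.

silent

Position 15 falls in codon 5: AGU → Ser.
After the substitution the codon is AGC → Ser.
Both encode Ser, so the change is synonymous.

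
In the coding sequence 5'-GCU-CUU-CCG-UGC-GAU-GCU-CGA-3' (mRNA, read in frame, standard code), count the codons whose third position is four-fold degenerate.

5

Codon 1 GCU (Ala): third position 4-fold.
Codon 2 CUU (Leu): third position 4-fold.
Codon 3 CCG (Pro): third position 4-fold.
Codon 4 UGC (Cys): third position 2-fold.
Codon 5 GAU (Asp): third position 2-fold.
Codon 6 GCU (Ala): third position 4-fold.
Codon 7 CGA (Arg): third position 4-fold.
Four-fold degenerate third positions: 5.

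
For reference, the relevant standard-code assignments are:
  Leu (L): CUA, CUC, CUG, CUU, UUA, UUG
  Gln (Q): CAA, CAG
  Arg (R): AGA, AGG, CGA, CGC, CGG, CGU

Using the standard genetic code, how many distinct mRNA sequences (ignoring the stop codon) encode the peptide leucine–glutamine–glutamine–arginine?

Leu: 6 codons.
Gln: 2 codons.
Gln: 2 codons.
Arg: 6 codons.
6 × 2 × 2 × 6 = 144.

144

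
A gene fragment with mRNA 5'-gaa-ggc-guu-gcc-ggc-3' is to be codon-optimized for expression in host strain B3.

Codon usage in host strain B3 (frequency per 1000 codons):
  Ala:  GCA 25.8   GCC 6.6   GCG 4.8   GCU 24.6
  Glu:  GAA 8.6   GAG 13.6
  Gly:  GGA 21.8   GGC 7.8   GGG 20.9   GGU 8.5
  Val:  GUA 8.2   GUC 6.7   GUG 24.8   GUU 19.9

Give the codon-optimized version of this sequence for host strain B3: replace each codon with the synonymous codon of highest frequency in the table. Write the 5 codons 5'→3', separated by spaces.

GAG GGA GUG GCA GGA

Codon 1 (Glu): best is GAG at 13.6.
Codon 2 (Gly): best is GGA at 21.8.
Codon 3 (Val): best is GUG at 24.8.
Codon 4 (Ala): best is GCA at 25.8.
Codon 5 (Gly): best is GGA at 21.8.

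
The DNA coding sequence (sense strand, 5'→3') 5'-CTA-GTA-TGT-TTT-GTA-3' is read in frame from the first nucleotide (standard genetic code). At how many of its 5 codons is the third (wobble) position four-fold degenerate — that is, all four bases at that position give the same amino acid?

3

Codon 1 CTA (Leu): third position 4-fold.
Codon 2 GTA (Val): third position 4-fold.
Codon 3 TGT (Cys): third position 2-fold.
Codon 4 TTT (Phe): third position 2-fold.
Codon 5 GTA (Val): third position 4-fold.
Four-fold degenerate third positions: 3.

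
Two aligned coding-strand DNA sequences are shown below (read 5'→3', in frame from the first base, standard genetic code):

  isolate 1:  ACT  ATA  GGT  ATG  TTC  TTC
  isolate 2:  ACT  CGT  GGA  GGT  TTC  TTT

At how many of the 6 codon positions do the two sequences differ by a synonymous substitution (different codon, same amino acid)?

2

Codon 1: ACT Thr / ACT Thr — identical.
Codon 2: ATA Ile / CGT Arg — nonsynonymous.
Codon 3: GGT Gly / GGA Gly — synonymous.
Codon 4: ATG Met / GGT Gly — nonsynonymous.
Codon 5: TTC Phe / TTC Phe — identical.
Codon 6: TTC Phe / TTT Phe — synonymous.
Synonymous differences: 2.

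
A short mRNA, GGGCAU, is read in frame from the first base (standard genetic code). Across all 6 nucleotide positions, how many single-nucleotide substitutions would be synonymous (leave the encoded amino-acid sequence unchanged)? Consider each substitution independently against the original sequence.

Codon 1 (GGG, Gly): 3 synonymous substitutions.
Codon 2 (CAU, His): 1 synonymous substitution.
Total: 3 + 1 = 4.

4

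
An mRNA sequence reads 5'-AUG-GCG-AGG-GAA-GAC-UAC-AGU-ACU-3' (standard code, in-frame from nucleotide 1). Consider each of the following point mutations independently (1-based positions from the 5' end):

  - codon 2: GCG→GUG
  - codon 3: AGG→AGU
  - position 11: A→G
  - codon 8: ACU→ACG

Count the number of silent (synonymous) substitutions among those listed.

Codon 2: GCG (Ala) → GUG (Val) — missense.
Codon 3: AGG (Arg) → AGU (Ser) — missense.
Codon 4: GAA (Glu) → GGA (Gly) — missense.
Codon 8: ACU (Thr) → ACG (Thr) — synonymous.
Synonymous: 1 of 4.

1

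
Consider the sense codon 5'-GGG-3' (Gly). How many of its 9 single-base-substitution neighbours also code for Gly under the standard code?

3

Position 1: none → 0 synonymous.
Position 2: none → 0 synonymous.
Position 3: GGU, GGC, GGA → 3 synonymous.
Total: 0 + 0 + 3 = 3.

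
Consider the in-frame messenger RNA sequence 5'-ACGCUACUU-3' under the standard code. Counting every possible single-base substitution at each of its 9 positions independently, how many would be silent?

10

Codon 1 (ACG, Thr): 3 synonymous substitutions.
Codon 2 (CUA, Leu): 4 synonymous substitutions.
Codon 3 (CUU, Leu): 3 synonymous substitutions.
Total: 3 + 4 + 3 = 10.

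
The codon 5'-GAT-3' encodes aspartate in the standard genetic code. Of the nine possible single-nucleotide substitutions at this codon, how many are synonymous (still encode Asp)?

1

Position 1: none → 0 synonymous.
Position 2: none → 0 synonymous.
Position 3: GAC → 1 synonymous.
Total: 0 + 0 + 1 = 1.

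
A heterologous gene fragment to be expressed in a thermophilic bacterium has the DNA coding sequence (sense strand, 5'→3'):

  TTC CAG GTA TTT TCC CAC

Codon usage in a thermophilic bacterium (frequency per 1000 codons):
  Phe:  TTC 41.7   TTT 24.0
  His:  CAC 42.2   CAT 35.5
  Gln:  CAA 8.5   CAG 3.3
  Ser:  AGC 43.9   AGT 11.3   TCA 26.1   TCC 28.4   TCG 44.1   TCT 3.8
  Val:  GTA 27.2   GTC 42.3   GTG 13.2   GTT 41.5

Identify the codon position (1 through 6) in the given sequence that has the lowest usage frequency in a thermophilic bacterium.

2

Codon 1 TTC (Phe): 41.7 per 1000.
Codon 2 CAG (Gln): 3.3 per 1000.
Codon 3 GTA (Val): 27.2 per 1000.
Codon 4 TTT (Phe): 24.0 per 1000.
Codon 5 TCC (Ser): 28.4 per 1000.
Codon 6 CAC (His): 42.2 per 1000.
Lowest frequency is 3.3 at codon 2.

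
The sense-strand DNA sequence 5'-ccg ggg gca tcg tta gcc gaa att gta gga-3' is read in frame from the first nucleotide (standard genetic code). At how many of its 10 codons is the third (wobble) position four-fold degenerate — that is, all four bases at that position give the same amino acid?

7

Codon 1 CCG (Pro): third position 4-fold.
Codon 2 GGG (Gly): third position 4-fold.
Codon 3 GCA (Ala): third position 4-fold.
Codon 4 TCG (Ser): third position 4-fold.
Codon 5 TTA (Leu): third position 2-fold.
Codon 6 GCC (Ala): third position 4-fold.
Codon 7 GAA (Glu): third position 2-fold.
Codon 8 ATT (Ile): third position 3-fold.
Codon 9 GTA (Val): third position 4-fold.
Codon 10 GGA (Gly): third position 4-fold.
Four-fold degenerate third positions: 7.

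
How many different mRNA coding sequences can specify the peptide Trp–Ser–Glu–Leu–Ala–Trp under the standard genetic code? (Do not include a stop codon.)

Trp: 1 codon.
Ser: 6 codons.
Glu: 2 codons.
Leu: 6 codons.
Ala: 4 codons.
Trp: 1 codon.
1 × 6 × 2 × 6 × 4 × 1 = 288.

288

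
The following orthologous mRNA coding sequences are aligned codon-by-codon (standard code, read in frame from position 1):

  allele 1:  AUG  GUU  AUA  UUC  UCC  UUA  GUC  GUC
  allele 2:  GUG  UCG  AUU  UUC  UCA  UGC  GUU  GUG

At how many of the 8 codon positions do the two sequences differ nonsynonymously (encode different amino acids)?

3

Codon 1: AUG Met / GUG Val — nonsynonymous.
Codon 2: GUU Val / UCG Ser — nonsynonymous.
Codon 3: AUA Ile / AUU Ile — synonymous.
Codon 4: UUC Phe / UUC Phe — identical.
Codon 5: UCC Ser / UCA Ser — synonymous.
Codon 6: UUA Leu / UGC Cys — nonsynonymous.
Codon 7: GUC Val / GUU Val — synonymous.
Codon 8: GUC Val / GUG Val — synonymous.
Nonsynonymous differences: 3.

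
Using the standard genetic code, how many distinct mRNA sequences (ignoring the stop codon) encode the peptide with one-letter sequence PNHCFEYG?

Pro: 4 codons.
Asn: 2 codons.
His: 2 codons.
Cys: 2 codons.
Phe: 2 codons.
Glu: 2 codons.
Tyr: 2 codons.
Gly: 4 codons.
4 × 2 × 2 × 2 × 2 × 2 × 2 × 4 = 1024.

1024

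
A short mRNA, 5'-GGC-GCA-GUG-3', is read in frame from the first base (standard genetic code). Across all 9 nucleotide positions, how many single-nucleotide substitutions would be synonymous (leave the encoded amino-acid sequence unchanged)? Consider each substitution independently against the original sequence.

Codon 1 (GGC, Gly): 3 synonymous substitutions.
Codon 2 (GCA, Ala): 3 synonymous substitutions.
Codon 3 (GUG, Val): 3 synonymous substitutions.
Total: 3 + 3 + 3 = 9.

9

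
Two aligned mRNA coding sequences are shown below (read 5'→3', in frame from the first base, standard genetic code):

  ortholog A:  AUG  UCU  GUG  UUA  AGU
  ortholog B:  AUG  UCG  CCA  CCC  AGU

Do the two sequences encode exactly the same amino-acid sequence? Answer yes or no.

no

Codon 1: AUG Met / AUG Met — identical.
Codon 2: UCU Ser / UCG Ser — synonymous.
Codon 3: GUG Val / CCA Pro — nonsynonymous.
Codon 4: UUA Leu / CCC Pro — nonsynonymous.
Codon 5: AGU Ser / AGU Ser — identical.
Nonsynonymous differences: 2 → different protein.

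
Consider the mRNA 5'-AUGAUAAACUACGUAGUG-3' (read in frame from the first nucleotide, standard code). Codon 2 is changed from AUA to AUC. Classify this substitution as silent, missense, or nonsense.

Position 6 falls in codon 2: AUA → Ile.
After the substitution the codon is AUC → Ile.
Both encode Ile, so the change is synonymous.

silent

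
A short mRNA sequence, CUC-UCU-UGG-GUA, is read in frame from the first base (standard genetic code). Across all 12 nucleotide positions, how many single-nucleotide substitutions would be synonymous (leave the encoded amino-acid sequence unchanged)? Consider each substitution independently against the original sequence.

Codon 1 (CUC, Leu): 3 synonymous substitutions.
Codon 2 (UCU, Ser): 3 synonymous substitutions.
Codon 3 (UGG, Trp): 0 synonymous substitutions.
Codon 4 (GUA, Val): 3 synonymous substitutions.
Total: 3 + 3 + 0 + 3 = 9.

9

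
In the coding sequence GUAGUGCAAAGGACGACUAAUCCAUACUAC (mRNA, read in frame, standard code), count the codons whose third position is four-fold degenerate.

Codon 1 GUA (Val): third position 4-fold.
Codon 2 GUG (Val): third position 4-fold.
Codon 3 CAA (Gln): third position 2-fold.
Codon 4 AGG (Arg): third position 2-fold.
Codon 5 ACG (Thr): third position 4-fold.
Codon 6 ACU (Thr): third position 4-fold.
Codon 7 AAU (Asn): third position 2-fold.
Codon 8 CCA (Pro): third position 4-fold.
Codon 9 UAC (Tyr): third position 2-fold.
Codon 10 UAC (Tyr): third position 2-fold.
Four-fold degenerate third positions: 5.

5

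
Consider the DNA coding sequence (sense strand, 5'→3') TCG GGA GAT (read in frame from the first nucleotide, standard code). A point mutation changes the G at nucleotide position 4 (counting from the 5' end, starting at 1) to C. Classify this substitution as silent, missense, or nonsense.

Position 4 falls in codon 2: GGA → Gly.
After the substitution the codon is CGA → Arg.
Gly ≠ Arg, so this is a missense mutation.

missense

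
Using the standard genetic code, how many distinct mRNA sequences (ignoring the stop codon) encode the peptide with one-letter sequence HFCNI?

48

His: 2 codons.
Phe: 2 codons.
Cys: 2 codons.
Asn: 2 codons.
Ile: 3 codons.
2 × 2 × 2 × 2 × 3 = 48.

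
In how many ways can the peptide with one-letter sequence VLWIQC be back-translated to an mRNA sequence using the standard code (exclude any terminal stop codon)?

288

Val: 4 codons.
Leu: 6 codons.
Trp: 1 codon.
Ile: 3 codons.
Gln: 2 codons.
Cys: 2 codons.
4 × 6 × 1 × 3 × 2 × 2 = 288.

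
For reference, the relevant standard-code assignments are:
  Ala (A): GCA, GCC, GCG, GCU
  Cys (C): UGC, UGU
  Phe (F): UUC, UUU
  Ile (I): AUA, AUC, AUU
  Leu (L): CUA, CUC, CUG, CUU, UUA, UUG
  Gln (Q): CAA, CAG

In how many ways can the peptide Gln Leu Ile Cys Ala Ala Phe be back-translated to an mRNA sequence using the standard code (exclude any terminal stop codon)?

2304

Gln: 2 codons.
Leu: 6 codons.
Ile: 3 codons.
Cys: 2 codons.
Ala: 4 codons.
Ala: 4 codons.
Phe: 2 codons.
2 × 6 × 3 × 2 × 4 × 4 × 2 = 2304.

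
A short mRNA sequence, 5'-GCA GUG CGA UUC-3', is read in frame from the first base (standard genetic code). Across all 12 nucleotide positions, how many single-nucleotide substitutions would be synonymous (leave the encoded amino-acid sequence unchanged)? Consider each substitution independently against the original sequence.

Codon 1 (GCA, Ala): 3 synonymous substitutions.
Codon 2 (GUG, Val): 3 synonymous substitutions.
Codon 3 (CGA, Arg): 4 synonymous substitutions.
Codon 4 (UUC, Phe): 1 synonymous substitution.
Total: 3 + 3 + 4 + 1 = 11.

11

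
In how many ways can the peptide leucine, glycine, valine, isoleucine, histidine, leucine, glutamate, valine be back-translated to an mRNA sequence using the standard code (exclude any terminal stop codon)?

27648

Leu: 6 codons.
Gly: 4 codons.
Val: 4 codons.
Ile: 3 codons.
His: 2 codons.
Leu: 6 codons.
Glu: 2 codons.
Val: 4 codons.
6 × 4 × 4 × 3 × 2 × 6 × 2 × 4 = 27648.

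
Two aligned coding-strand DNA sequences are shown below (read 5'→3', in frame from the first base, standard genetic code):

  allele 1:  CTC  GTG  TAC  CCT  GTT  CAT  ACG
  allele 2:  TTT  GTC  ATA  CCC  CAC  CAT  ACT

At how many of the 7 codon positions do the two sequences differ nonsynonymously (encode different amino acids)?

Codon 1: CTC Leu / TTT Phe — nonsynonymous.
Codon 2: GTG Val / GTC Val — synonymous.
Codon 3: TAC Tyr / ATA Ile — nonsynonymous.
Codon 4: CCT Pro / CCC Pro — synonymous.
Codon 5: GTT Val / CAC His — nonsynonymous.
Codon 6: CAT His / CAT His — identical.
Codon 7: ACG Thr / ACT Thr — synonymous.
Nonsynonymous differences: 3.

3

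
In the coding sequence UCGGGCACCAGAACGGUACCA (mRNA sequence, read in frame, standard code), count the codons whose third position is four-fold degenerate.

Codon 1 UCG (Ser): third position 4-fold.
Codon 2 GGC (Gly): third position 4-fold.
Codon 3 ACC (Thr): third position 4-fold.
Codon 4 AGA (Arg): third position 2-fold.
Codon 5 ACG (Thr): third position 4-fold.
Codon 6 GUA (Val): third position 4-fold.
Codon 7 CCA (Pro): third position 4-fold.
Four-fold degenerate third positions: 6.

6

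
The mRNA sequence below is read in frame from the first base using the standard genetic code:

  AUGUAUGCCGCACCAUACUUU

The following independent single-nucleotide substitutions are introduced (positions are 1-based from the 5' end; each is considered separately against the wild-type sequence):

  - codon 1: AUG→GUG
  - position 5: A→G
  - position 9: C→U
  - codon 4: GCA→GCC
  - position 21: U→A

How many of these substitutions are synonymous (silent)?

Codon 1: AUG (Met) → GUG (Val) — missense.
Codon 2: UAU (Tyr) → UGU (Cys) — missense.
Codon 3: GCC (Ala) → GCU (Ala) — synonymous.
Codon 4: GCA (Ala) → GCC (Ala) — synonymous.
Codon 7: UUU (Phe) → UUA (Leu) — missense.
Synonymous: 2 of 5.

2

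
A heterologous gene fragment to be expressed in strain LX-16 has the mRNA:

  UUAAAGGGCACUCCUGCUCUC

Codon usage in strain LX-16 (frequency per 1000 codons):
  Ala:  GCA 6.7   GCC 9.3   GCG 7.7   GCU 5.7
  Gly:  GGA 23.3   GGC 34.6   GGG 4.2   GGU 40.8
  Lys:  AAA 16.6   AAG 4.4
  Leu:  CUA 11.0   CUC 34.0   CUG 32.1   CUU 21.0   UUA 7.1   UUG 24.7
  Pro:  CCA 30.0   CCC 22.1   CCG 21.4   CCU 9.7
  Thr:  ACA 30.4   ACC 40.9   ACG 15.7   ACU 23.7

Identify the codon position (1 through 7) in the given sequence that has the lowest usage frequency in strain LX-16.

2

Codon 1 UUA (Leu): 7.1 per 1000.
Codon 2 AAG (Lys): 4.4 per 1000.
Codon 3 GGC (Gly): 34.6 per 1000.
Codon 4 ACU (Thr): 23.7 per 1000.
Codon 5 CCU (Pro): 9.7 per 1000.
Codon 6 GCU (Ala): 5.7 per 1000.
Codon 7 CUC (Leu): 34.0 per 1000.
Lowest frequency is 4.4 at codon 2.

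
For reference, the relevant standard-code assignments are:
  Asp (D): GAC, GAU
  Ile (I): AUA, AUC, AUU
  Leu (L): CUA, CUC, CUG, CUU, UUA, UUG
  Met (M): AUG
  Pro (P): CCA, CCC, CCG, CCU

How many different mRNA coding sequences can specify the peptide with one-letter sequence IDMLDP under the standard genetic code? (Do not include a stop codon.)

Ile: 3 codons.
Asp: 2 codons.
Met: 1 codon.
Leu: 6 codons.
Asp: 2 codons.
Pro: 4 codons.
3 × 2 × 1 × 6 × 2 × 4 = 288.

288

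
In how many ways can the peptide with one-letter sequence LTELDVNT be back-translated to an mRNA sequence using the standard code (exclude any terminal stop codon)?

18432

Leu: 6 codons.
Thr: 4 codons.
Glu: 2 codons.
Leu: 6 codons.
Asp: 2 codons.
Val: 4 codons.
Asn: 2 codons.
Thr: 4 codons.
6 × 4 × 2 × 6 × 2 × 4 × 2 × 4 = 18432.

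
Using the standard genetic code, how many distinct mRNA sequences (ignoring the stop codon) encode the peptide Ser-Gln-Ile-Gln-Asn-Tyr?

288

Ser: 6 codons.
Gln: 2 codons.
Ile: 3 codons.
Gln: 2 codons.
Asn: 2 codons.
Tyr: 2 codons.
6 × 2 × 3 × 2 × 2 × 2 = 288.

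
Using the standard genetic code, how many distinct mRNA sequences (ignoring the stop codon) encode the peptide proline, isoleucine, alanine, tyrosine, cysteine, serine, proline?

Pro: 4 codons.
Ile: 3 codons.
Ala: 4 codons.
Tyr: 2 codons.
Cys: 2 codons.
Ser: 6 codons.
Pro: 4 codons.
4 × 3 × 4 × 2 × 2 × 6 × 4 = 4608.

4608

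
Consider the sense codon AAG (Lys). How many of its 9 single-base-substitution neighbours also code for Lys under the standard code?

1

Position 1: none → 0 synonymous.
Position 2: none → 0 synonymous.
Position 3: AAA → 1 synonymous.
Total: 0 + 0 + 1 = 1.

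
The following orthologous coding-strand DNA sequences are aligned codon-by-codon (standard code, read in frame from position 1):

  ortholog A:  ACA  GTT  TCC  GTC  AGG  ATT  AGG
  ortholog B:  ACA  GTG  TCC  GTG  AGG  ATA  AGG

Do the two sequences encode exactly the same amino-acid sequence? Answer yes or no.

Codon 1: ACA Thr / ACA Thr — identical.
Codon 2: GTT Val / GTG Val — synonymous.
Codon 3: TCC Ser / TCC Ser — identical.
Codon 4: GTC Val / GTG Val — synonymous.
Codon 5: AGG Arg / AGG Arg — identical.
Codon 6: ATT Ile / ATA Ile — synonymous.
Codon 7: AGG Arg / AGG Arg — identical.
Nonsynonymous differences: 0 → same protein.

yes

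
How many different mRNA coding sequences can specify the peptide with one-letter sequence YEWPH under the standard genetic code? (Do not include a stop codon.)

Tyr: 2 codons.
Glu: 2 codons.
Trp: 1 codon.
Pro: 4 codons.
His: 2 codons.
2 × 2 × 1 × 4 × 2 = 32.

32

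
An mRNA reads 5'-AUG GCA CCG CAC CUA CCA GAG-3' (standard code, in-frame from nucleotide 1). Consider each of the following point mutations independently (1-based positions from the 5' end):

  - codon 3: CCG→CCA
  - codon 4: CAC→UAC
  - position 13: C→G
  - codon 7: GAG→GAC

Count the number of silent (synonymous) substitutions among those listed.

1

Codon 3: CCG (Pro) → CCA (Pro) — synonymous.
Codon 4: CAC (His) → UAC (Tyr) — missense.
Codon 5: CUA (Leu) → GUA (Val) — missense.
Codon 7: GAG (Glu) → GAC (Asp) — missense.
Synonymous: 1 of 4.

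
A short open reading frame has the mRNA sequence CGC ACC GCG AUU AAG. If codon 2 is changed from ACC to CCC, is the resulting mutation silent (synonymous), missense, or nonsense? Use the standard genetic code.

missense

Position 4 falls in codon 2: ACC → Thr.
After the substitution the codon is CCC → Pro.
Thr ≠ Pro, so this is a missense mutation.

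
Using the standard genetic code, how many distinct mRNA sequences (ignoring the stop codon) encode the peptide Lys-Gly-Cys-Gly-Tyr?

Lys: 2 codons.
Gly: 4 codons.
Cys: 2 codons.
Gly: 4 codons.
Tyr: 2 codons.
2 × 4 × 2 × 4 × 2 = 128.

128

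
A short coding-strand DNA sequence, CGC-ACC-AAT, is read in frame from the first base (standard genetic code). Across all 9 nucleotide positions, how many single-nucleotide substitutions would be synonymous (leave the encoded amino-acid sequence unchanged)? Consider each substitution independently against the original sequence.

7

Codon 1 (CGC, Arg): 3 synonymous substitutions.
Codon 2 (ACC, Thr): 3 synonymous substitutions.
Codon 3 (AAT, Asn): 1 synonymous substitution.
Total: 3 + 3 + 1 = 7.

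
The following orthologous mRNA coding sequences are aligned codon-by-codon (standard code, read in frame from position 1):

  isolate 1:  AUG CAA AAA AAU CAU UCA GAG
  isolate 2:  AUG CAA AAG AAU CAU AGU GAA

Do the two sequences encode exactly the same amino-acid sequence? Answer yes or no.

Codon 1: AUG Met / AUG Met — identical.
Codon 2: CAA Gln / CAA Gln — identical.
Codon 3: AAA Lys / AAG Lys — synonymous.
Codon 4: AAU Asn / AAU Asn — identical.
Codon 5: CAU His / CAU His — identical.
Codon 6: UCA Ser / AGU Ser — synonymous.
Codon 7: GAG Glu / GAA Glu — synonymous.
Nonsynonymous differences: 0 → same protein.

yes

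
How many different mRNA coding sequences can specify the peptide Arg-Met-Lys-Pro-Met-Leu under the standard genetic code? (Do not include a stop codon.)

Arg: 6 codons.
Met: 1 codon.
Lys: 2 codons.
Pro: 4 codons.
Met: 1 codon.
Leu: 6 codons.
6 × 1 × 2 × 4 × 1 × 6 = 288.

288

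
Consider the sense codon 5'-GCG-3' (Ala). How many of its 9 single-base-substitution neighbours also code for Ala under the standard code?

Position 1: none → 0 synonymous.
Position 2: none → 0 synonymous.
Position 3: GCU, GCC, GCA → 3 synonymous.
Total: 0 + 0 + 3 = 3.

3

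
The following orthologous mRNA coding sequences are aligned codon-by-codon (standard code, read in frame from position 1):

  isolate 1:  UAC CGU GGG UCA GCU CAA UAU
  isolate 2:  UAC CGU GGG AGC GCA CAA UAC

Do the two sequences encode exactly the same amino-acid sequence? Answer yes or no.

Codon 1: UAC Tyr / UAC Tyr — identical.
Codon 2: CGU Arg / CGU Arg — identical.
Codon 3: GGG Gly / GGG Gly — identical.
Codon 4: UCA Ser / AGC Ser — synonymous.
Codon 5: GCU Ala / GCA Ala — synonymous.
Codon 6: CAA Gln / CAA Gln — identical.
Codon 7: UAU Tyr / UAC Tyr — synonymous.
Nonsynonymous differences: 0 → same protein.

yes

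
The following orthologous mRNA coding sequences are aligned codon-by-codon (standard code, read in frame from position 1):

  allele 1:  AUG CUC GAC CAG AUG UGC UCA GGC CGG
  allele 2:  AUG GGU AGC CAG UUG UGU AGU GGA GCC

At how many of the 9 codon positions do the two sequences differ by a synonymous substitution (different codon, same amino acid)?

3

Codon 1: AUG Met / AUG Met — identical.
Codon 2: CUC Leu / GGU Gly — nonsynonymous.
Codon 3: GAC Asp / AGC Ser — nonsynonymous.
Codon 4: CAG Gln / CAG Gln — identical.
Codon 5: AUG Met / UUG Leu — nonsynonymous.
Codon 6: UGC Cys / UGU Cys — synonymous.
Codon 7: UCA Ser / AGU Ser — synonymous.
Codon 8: GGC Gly / GGA Gly — synonymous.
Codon 9: CGG Arg / GCC Ala — nonsynonymous.
Synonymous differences: 3.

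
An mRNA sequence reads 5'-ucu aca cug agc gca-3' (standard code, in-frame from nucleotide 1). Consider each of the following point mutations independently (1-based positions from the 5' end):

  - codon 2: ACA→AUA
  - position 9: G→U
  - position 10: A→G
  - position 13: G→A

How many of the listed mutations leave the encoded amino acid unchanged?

Codon 2: ACA (Thr) → AUA (Ile) — missense.
Codon 3: CUG (Leu) → CUU (Leu) — synonymous.
Codon 4: AGC (Ser) → GGC (Gly) — missense.
Codon 5: GCA (Ala) → ACA (Thr) — missense.
Synonymous: 1 of 4.

1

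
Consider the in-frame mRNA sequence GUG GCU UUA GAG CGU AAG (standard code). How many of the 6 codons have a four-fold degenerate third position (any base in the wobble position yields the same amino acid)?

3

Codon 1 GUG (Val): third position 4-fold.
Codon 2 GCU (Ala): third position 4-fold.
Codon 3 UUA (Leu): third position 2-fold.
Codon 4 GAG (Glu): third position 2-fold.
Codon 5 CGU (Arg): third position 4-fold.
Codon 6 AAG (Lys): third position 2-fold.
Four-fold degenerate third positions: 3.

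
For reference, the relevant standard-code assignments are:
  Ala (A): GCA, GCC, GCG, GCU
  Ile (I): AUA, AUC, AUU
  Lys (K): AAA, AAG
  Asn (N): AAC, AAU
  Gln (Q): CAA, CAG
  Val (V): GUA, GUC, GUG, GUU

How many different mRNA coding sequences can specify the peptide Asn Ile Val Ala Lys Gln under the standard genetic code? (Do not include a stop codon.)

Asn: 2 codons.
Ile: 3 codons.
Val: 4 codons.
Ala: 4 codons.
Lys: 2 codons.
Gln: 2 codons.
2 × 3 × 4 × 4 × 2 × 2 = 384.

384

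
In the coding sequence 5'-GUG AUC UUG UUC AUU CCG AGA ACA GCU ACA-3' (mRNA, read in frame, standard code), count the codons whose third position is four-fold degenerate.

5

Codon 1 GUG (Val): third position 4-fold.
Codon 2 AUC (Ile): third position 3-fold.
Codon 3 UUG (Leu): third position 2-fold.
Codon 4 UUC (Phe): third position 2-fold.
Codon 5 AUU (Ile): third position 3-fold.
Codon 6 CCG (Pro): third position 4-fold.
Codon 7 AGA (Arg): third position 2-fold.
Codon 8 ACA (Thr): third position 4-fold.
Codon 9 GCU (Ala): third position 4-fold.
Codon 10 ACA (Thr): third position 4-fold.
Four-fold degenerate third positions: 5.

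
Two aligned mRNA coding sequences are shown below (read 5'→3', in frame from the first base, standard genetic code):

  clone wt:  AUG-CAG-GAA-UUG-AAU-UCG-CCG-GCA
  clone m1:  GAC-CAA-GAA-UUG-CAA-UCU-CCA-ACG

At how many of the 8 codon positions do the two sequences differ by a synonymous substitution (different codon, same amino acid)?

3

Codon 1: AUG Met / GAC Asp — nonsynonymous.
Codon 2: CAG Gln / CAA Gln — synonymous.
Codon 3: GAA Glu / GAA Glu — identical.
Codon 4: UUG Leu / UUG Leu — identical.
Codon 5: AAU Asn / CAA Gln — nonsynonymous.
Codon 6: UCG Ser / UCU Ser — synonymous.
Codon 7: CCG Pro / CCA Pro — synonymous.
Codon 8: GCA Ala / ACG Thr — nonsynonymous.
Synonymous differences: 3.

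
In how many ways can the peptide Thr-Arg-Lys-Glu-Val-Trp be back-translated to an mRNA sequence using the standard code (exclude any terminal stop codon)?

Thr: 4 codons.
Arg: 6 codons.
Lys: 2 codons.
Glu: 2 codons.
Val: 4 codons.
Trp: 1 codon.
4 × 6 × 2 × 2 × 4 × 1 = 384.

384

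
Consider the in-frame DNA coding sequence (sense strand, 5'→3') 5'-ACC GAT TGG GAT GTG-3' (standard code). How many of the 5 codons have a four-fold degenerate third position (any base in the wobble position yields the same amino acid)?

Codon 1 ACC (Thr): third position 4-fold.
Codon 2 GAT (Asp): third position 2-fold.
Codon 3 TGG (Trp): third position 1-fold.
Codon 4 GAT (Asp): third position 2-fold.
Codon 5 GTG (Val): third position 4-fold.
Four-fold degenerate third positions: 2.

2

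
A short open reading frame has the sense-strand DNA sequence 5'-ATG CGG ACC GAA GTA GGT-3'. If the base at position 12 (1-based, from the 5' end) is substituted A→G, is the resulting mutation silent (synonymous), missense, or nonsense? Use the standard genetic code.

Position 12 falls in codon 4: GAA → Glu.
After the substitution the codon is GAG → Glu.
Both encode Glu, so the change is synonymous.

silent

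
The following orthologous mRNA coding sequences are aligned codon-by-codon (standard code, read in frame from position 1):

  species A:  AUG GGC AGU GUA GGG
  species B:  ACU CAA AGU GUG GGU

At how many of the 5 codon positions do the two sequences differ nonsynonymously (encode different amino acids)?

Codon 1: AUG Met / ACU Thr — nonsynonymous.
Codon 2: GGC Gly / CAA Gln — nonsynonymous.
Codon 3: AGU Ser / AGU Ser — identical.
Codon 4: GUA Val / GUG Val — synonymous.
Codon 5: GGG Gly / GGU Gly — synonymous.
Nonsynonymous differences: 2.

2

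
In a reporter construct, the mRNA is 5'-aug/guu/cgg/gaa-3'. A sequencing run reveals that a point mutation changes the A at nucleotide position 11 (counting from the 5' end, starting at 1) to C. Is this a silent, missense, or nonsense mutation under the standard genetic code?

Position 11 falls in codon 4: GAA → Glu.
After the substitution the codon is GCA → Ala.
Glu ≠ Ala, so this is a missense mutation.

missense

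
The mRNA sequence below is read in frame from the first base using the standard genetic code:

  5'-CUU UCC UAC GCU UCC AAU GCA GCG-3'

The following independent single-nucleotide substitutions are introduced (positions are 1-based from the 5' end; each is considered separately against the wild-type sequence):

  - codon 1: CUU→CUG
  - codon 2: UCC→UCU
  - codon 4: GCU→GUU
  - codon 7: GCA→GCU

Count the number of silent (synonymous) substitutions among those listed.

Codon 1: CUU (Leu) → CUG (Leu) — synonymous.
Codon 2: UCC (Ser) → UCU (Ser) — synonymous.
Codon 4: GCU (Ala) → GUU (Val) — missense.
Codon 7: GCA (Ala) → GCU (Ala) — synonymous.
Synonymous: 3 of 4.

3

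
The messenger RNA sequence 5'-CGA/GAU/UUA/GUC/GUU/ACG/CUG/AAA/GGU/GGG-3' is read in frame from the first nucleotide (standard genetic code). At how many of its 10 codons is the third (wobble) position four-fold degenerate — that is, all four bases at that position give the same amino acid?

7

Codon 1 CGA (Arg): third position 4-fold.
Codon 2 GAU (Asp): third position 2-fold.
Codon 3 UUA (Leu): third position 2-fold.
Codon 4 GUC (Val): third position 4-fold.
Codon 5 GUU (Val): third position 4-fold.
Codon 6 ACG (Thr): third position 4-fold.
Codon 7 CUG (Leu): third position 4-fold.
Codon 8 AAA (Lys): third position 2-fold.
Codon 9 GGU (Gly): third position 4-fold.
Codon 10 GGG (Gly): third position 4-fold.
Four-fold degenerate third positions: 7.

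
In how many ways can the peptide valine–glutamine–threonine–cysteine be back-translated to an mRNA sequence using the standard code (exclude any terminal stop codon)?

Val: 4 codons.
Gln: 2 codons.
Thr: 4 codons.
Cys: 2 codons.
4 × 2 × 4 × 2 = 64.

64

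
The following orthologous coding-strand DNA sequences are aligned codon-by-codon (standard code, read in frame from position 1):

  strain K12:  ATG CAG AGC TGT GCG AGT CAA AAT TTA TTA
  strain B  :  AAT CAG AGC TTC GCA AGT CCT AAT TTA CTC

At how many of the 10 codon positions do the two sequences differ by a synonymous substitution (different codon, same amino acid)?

2

Codon 1: ATG Met / AAT Asn — nonsynonymous.
Codon 2: CAG Gln / CAG Gln — identical.
Codon 3: AGC Ser / AGC Ser — identical.
Codon 4: TGT Cys / TTC Phe — nonsynonymous.
Codon 5: GCG Ala / GCA Ala — synonymous.
Codon 6: AGT Ser / AGT Ser — identical.
Codon 7: CAA Gln / CCT Pro — nonsynonymous.
Codon 8: AAT Asn / AAT Asn — identical.
Codon 9: TTA Leu / TTA Leu — identical.
Codon 10: TTA Leu / CTC Leu — synonymous.
Synonymous differences: 2.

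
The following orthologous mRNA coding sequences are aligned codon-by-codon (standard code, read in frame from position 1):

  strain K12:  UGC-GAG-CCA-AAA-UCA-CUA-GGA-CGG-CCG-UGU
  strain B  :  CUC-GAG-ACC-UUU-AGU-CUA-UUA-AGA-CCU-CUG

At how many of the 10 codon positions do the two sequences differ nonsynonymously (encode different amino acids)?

Codon 1: UGC Cys / CUC Leu — nonsynonymous.
Codon 2: GAG Glu / GAG Glu — identical.
Codon 3: CCA Pro / ACC Thr — nonsynonymous.
Codon 4: AAA Lys / UUU Phe — nonsynonymous.
Codon 5: UCA Ser / AGU Ser — synonymous.
Codon 6: CUA Leu / CUA Leu — identical.
Codon 7: GGA Gly / UUA Leu — nonsynonymous.
Codon 8: CGG Arg / AGA Arg — synonymous.
Codon 9: CCG Pro / CCU Pro — synonymous.
Codon 10: UGU Cys / CUG Leu — nonsynonymous.
Nonsynonymous differences: 5.

5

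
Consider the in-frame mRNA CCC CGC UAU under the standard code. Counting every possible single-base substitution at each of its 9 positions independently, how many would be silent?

Codon 1 (CCC, Pro): 3 synonymous substitutions.
Codon 2 (CGC, Arg): 3 synonymous substitutions.
Codon 3 (UAU, Tyr): 1 synonymous substitution.
Total: 3 + 3 + 1 = 7.

7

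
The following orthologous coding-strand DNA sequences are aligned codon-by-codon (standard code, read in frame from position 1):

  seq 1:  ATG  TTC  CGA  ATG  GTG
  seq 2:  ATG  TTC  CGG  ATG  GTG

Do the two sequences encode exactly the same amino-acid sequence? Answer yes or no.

yes

Codon 1: ATG Met / ATG Met — identical.
Codon 2: TTC Phe / TTC Phe — identical.
Codon 3: CGA Arg / CGG Arg — synonymous.
Codon 4: ATG Met / ATG Met — identical.
Codon 5: GTG Val / GTG Val — identical.
Nonsynonymous differences: 0 → same protein.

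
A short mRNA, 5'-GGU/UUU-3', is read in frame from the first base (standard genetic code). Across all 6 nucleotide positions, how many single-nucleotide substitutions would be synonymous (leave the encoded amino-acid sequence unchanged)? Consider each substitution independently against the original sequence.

Codon 1 (GGU, Gly): 3 synonymous substitutions.
Codon 2 (UUU, Phe): 1 synonymous substitution.
Total: 3 + 1 = 4.

4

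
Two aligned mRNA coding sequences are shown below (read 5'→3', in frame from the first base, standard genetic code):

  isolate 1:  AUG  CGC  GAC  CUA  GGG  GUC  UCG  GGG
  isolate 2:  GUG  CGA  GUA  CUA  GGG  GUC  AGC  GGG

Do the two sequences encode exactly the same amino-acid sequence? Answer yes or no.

Codon 1: AUG Met / GUG Val — nonsynonymous.
Codon 2: CGC Arg / CGA Arg — synonymous.
Codon 3: GAC Asp / GUA Val — nonsynonymous.
Codon 4: CUA Leu / CUA Leu — identical.
Codon 5: GGG Gly / GGG Gly — identical.
Codon 6: GUC Val / GUC Val — identical.
Codon 7: UCG Ser / AGC Ser — synonymous.
Codon 8: GGG Gly / GGG Gly — identical.
Nonsynonymous differences: 2 → different protein.

no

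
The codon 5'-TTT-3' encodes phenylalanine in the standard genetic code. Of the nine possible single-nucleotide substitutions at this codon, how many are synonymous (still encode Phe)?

1

Position 1: none → 0 synonymous.
Position 2: none → 0 synonymous.
Position 3: TTC → 1 synonymous.
Total: 0 + 0 + 1 = 1.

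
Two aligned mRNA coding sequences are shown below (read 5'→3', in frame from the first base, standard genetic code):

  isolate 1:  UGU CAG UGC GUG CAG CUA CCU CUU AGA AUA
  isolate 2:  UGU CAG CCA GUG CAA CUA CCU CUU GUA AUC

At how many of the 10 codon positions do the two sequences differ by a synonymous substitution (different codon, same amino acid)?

Codon 1: UGU Cys / UGU Cys — identical.
Codon 2: CAG Gln / CAG Gln — identical.
Codon 3: UGC Cys / CCA Pro — nonsynonymous.
Codon 4: GUG Val / GUG Val — identical.
Codon 5: CAG Gln / CAA Gln — synonymous.
Codon 6: CUA Leu / CUA Leu — identical.
Codon 7: CCU Pro / CCU Pro — identical.
Codon 8: CUU Leu / CUU Leu — identical.
Codon 9: AGA Arg / GUA Val — nonsynonymous.
Codon 10: AUA Ile / AUC Ile — synonymous.
Synonymous differences: 2.

2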